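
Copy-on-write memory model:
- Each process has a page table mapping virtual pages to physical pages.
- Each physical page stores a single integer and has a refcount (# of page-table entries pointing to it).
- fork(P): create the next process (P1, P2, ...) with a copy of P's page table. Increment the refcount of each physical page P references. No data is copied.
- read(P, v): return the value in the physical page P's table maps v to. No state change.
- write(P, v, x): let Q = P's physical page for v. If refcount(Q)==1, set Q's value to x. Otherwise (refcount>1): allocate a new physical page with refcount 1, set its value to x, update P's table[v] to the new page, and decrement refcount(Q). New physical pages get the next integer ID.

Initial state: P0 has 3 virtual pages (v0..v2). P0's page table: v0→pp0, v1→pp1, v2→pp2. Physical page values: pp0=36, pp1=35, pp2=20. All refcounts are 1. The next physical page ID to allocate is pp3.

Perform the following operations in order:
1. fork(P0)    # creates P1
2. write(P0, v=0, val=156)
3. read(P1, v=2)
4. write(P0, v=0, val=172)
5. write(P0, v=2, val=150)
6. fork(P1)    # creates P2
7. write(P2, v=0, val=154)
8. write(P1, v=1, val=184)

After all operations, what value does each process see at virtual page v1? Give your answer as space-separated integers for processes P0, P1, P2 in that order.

Op 1: fork(P0) -> P1. 3 ppages; refcounts: pp0:2 pp1:2 pp2:2
Op 2: write(P0, v0, 156). refcount(pp0)=2>1 -> COPY to pp3. 4 ppages; refcounts: pp0:1 pp1:2 pp2:2 pp3:1
Op 3: read(P1, v2) -> 20. No state change.
Op 4: write(P0, v0, 172). refcount(pp3)=1 -> write in place. 4 ppages; refcounts: pp0:1 pp1:2 pp2:2 pp3:1
Op 5: write(P0, v2, 150). refcount(pp2)=2>1 -> COPY to pp4. 5 ppages; refcounts: pp0:1 pp1:2 pp2:1 pp3:1 pp4:1
Op 6: fork(P1) -> P2. 5 ppages; refcounts: pp0:2 pp1:3 pp2:2 pp3:1 pp4:1
Op 7: write(P2, v0, 154). refcount(pp0)=2>1 -> COPY to pp5. 6 ppages; refcounts: pp0:1 pp1:3 pp2:2 pp3:1 pp4:1 pp5:1
Op 8: write(P1, v1, 184). refcount(pp1)=3>1 -> COPY to pp6. 7 ppages; refcounts: pp0:1 pp1:2 pp2:2 pp3:1 pp4:1 pp5:1 pp6:1
P0: v1 -> pp1 = 35
P1: v1 -> pp6 = 184
P2: v1 -> pp1 = 35

Answer: 35 184 35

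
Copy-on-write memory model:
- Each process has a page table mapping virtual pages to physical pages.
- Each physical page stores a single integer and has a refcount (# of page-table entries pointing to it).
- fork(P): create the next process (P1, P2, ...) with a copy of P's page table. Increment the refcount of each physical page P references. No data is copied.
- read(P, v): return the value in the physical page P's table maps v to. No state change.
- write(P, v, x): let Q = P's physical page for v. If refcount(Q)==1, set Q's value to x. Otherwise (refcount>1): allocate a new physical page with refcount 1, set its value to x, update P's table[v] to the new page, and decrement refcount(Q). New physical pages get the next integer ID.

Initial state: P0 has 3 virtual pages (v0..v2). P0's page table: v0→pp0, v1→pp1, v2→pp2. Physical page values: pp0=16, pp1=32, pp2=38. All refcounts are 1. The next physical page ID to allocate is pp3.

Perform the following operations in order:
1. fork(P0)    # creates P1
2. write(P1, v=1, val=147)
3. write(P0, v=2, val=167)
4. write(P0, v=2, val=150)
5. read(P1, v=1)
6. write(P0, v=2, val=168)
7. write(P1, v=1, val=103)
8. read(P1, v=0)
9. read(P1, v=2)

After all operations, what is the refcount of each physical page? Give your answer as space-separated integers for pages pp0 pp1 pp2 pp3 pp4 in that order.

Answer: 2 1 1 1 1

Derivation:
Op 1: fork(P0) -> P1. 3 ppages; refcounts: pp0:2 pp1:2 pp2:2
Op 2: write(P1, v1, 147). refcount(pp1)=2>1 -> COPY to pp3. 4 ppages; refcounts: pp0:2 pp1:1 pp2:2 pp3:1
Op 3: write(P0, v2, 167). refcount(pp2)=2>1 -> COPY to pp4. 5 ppages; refcounts: pp0:2 pp1:1 pp2:1 pp3:1 pp4:1
Op 4: write(P0, v2, 150). refcount(pp4)=1 -> write in place. 5 ppages; refcounts: pp0:2 pp1:1 pp2:1 pp3:1 pp4:1
Op 5: read(P1, v1) -> 147. No state change.
Op 6: write(P0, v2, 168). refcount(pp4)=1 -> write in place. 5 ppages; refcounts: pp0:2 pp1:1 pp2:1 pp3:1 pp4:1
Op 7: write(P1, v1, 103). refcount(pp3)=1 -> write in place. 5 ppages; refcounts: pp0:2 pp1:1 pp2:1 pp3:1 pp4:1
Op 8: read(P1, v0) -> 16. No state change.
Op 9: read(P1, v2) -> 38. No state change.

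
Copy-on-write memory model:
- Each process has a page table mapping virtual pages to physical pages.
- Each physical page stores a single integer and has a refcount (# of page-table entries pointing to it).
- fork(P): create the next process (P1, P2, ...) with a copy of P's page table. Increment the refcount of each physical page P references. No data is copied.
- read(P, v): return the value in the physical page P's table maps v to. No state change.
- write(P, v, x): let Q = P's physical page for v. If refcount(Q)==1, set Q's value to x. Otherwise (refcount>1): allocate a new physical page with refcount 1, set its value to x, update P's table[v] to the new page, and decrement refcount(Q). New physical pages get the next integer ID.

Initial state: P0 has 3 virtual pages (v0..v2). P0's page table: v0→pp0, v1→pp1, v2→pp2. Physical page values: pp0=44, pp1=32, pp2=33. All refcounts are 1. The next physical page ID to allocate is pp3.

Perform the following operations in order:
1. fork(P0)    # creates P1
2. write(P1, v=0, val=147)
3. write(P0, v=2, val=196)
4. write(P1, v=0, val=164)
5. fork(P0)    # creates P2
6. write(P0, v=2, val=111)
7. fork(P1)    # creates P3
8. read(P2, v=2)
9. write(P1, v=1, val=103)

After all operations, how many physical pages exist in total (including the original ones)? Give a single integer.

Answer: 7

Derivation:
Op 1: fork(P0) -> P1. 3 ppages; refcounts: pp0:2 pp1:2 pp2:2
Op 2: write(P1, v0, 147). refcount(pp0)=2>1 -> COPY to pp3. 4 ppages; refcounts: pp0:1 pp1:2 pp2:2 pp3:1
Op 3: write(P0, v2, 196). refcount(pp2)=2>1 -> COPY to pp4. 5 ppages; refcounts: pp0:1 pp1:2 pp2:1 pp3:1 pp4:1
Op 4: write(P1, v0, 164). refcount(pp3)=1 -> write in place. 5 ppages; refcounts: pp0:1 pp1:2 pp2:1 pp3:1 pp4:1
Op 5: fork(P0) -> P2. 5 ppages; refcounts: pp0:2 pp1:3 pp2:1 pp3:1 pp4:2
Op 6: write(P0, v2, 111). refcount(pp4)=2>1 -> COPY to pp5. 6 ppages; refcounts: pp0:2 pp1:3 pp2:1 pp3:1 pp4:1 pp5:1
Op 7: fork(P1) -> P3. 6 ppages; refcounts: pp0:2 pp1:4 pp2:2 pp3:2 pp4:1 pp5:1
Op 8: read(P2, v2) -> 196. No state change.
Op 9: write(P1, v1, 103). refcount(pp1)=4>1 -> COPY to pp6. 7 ppages; refcounts: pp0:2 pp1:3 pp2:2 pp3:2 pp4:1 pp5:1 pp6:1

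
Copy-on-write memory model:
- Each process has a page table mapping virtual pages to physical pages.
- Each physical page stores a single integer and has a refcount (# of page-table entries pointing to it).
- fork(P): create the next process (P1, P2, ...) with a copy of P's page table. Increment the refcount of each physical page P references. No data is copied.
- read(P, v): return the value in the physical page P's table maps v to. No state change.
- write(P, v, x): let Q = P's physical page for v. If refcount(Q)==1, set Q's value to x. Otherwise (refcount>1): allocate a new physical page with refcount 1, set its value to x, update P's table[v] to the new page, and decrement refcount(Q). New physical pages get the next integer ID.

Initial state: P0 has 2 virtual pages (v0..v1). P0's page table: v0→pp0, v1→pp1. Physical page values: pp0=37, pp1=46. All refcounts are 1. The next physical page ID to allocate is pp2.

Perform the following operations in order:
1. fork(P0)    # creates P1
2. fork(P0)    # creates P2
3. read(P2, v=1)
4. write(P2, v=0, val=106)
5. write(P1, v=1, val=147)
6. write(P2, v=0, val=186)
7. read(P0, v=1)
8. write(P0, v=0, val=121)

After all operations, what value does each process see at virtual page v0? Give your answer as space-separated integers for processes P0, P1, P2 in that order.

Answer: 121 37 186

Derivation:
Op 1: fork(P0) -> P1. 2 ppages; refcounts: pp0:2 pp1:2
Op 2: fork(P0) -> P2. 2 ppages; refcounts: pp0:3 pp1:3
Op 3: read(P2, v1) -> 46. No state change.
Op 4: write(P2, v0, 106). refcount(pp0)=3>1 -> COPY to pp2. 3 ppages; refcounts: pp0:2 pp1:3 pp2:1
Op 5: write(P1, v1, 147). refcount(pp1)=3>1 -> COPY to pp3. 4 ppages; refcounts: pp0:2 pp1:2 pp2:1 pp3:1
Op 6: write(P2, v0, 186). refcount(pp2)=1 -> write in place. 4 ppages; refcounts: pp0:2 pp1:2 pp2:1 pp3:1
Op 7: read(P0, v1) -> 46. No state change.
Op 8: write(P0, v0, 121). refcount(pp0)=2>1 -> COPY to pp4. 5 ppages; refcounts: pp0:1 pp1:2 pp2:1 pp3:1 pp4:1
P0: v0 -> pp4 = 121
P1: v0 -> pp0 = 37
P2: v0 -> pp2 = 186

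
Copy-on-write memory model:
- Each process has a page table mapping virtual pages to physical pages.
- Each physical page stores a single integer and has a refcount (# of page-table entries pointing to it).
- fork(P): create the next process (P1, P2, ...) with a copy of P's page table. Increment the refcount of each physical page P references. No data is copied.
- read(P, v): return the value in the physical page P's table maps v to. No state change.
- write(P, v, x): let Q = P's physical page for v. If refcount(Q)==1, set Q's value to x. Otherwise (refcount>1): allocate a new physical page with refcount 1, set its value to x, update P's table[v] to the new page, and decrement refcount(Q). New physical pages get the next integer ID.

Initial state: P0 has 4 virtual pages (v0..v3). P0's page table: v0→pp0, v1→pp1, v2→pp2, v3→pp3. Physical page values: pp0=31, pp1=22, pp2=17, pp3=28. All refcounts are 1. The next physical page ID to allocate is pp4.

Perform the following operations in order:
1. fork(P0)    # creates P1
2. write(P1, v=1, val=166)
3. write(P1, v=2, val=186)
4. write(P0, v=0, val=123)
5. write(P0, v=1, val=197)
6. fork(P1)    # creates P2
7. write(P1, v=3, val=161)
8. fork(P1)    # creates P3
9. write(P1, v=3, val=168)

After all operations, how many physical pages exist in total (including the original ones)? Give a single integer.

Answer: 9

Derivation:
Op 1: fork(P0) -> P1. 4 ppages; refcounts: pp0:2 pp1:2 pp2:2 pp3:2
Op 2: write(P1, v1, 166). refcount(pp1)=2>1 -> COPY to pp4. 5 ppages; refcounts: pp0:2 pp1:1 pp2:2 pp3:2 pp4:1
Op 3: write(P1, v2, 186). refcount(pp2)=2>1 -> COPY to pp5. 6 ppages; refcounts: pp0:2 pp1:1 pp2:1 pp3:2 pp4:1 pp5:1
Op 4: write(P0, v0, 123). refcount(pp0)=2>1 -> COPY to pp6. 7 ppages; refcounts: pp0:1 pp1:1 pp2:1 pp3:2 pp4:1 pp5:1 pp6:1
Op 5: write(P0, v1, 197). refcount(pp1)=1 -> write in place. 7 ppages; refcounts: pp0:1 pp1:1 pp2:1 pp3:2 pp4:1 pp5:1 pp6:1
Op 6: fork(P1) -> P2. 7 ppages; refcounts: pp0:2 pp1:1 pp2:1 pp3:3 pp4:2 pp5:2 pp6:1
Op 7: write(P1, v3, 161). refcount(pp3)=3>1 -> COPY to pp7. 8 ppages; refcounts: pp0:2 pp1:1 pp2:1 pp3:2 pp4:2 pp5:2 pp6:1 pp7:1
Op 8: fork(P1) -> P3. 8 ppages; refcounts: pp0:3 pp1:1 pp2:1 pp3:2 pp4:3 pp5:3 pp6:1 pp7:2
Op 9: write(P1, v3, 168). refcount(pp7)=2>1 -> COPY to pp8. 9 ppages; refcounts: pp0:3 pp1:1 pp2:1 pp3:2 pp4:3 pp5:3 pp6:1 pp7:1 pp8:1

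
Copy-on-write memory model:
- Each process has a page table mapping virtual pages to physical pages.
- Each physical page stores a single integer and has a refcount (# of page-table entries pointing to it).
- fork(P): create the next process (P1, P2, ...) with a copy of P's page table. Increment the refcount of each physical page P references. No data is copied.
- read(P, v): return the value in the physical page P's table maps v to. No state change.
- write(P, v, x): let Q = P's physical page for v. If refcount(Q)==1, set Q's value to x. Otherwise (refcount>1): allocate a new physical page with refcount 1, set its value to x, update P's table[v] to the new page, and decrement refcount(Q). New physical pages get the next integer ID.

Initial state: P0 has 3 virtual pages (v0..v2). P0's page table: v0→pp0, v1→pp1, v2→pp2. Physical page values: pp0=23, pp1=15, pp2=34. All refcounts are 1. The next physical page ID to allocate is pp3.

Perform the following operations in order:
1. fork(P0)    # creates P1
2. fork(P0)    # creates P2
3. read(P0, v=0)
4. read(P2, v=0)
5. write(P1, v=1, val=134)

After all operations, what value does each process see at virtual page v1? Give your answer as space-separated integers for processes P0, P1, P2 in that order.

Answer: 15 134 15

Derivation:
Op 1: fork(P0) -> P1. 3 ppages; refcounts: pp0:2 pp1:2 pp2:2
Op 2: fork(P0) -> P2. 3 ppages; refcounts: pp0:3 pp1:3 pp2:3
Op 3: read(P0, v0) -> 23. No state change.
Op 4: read(P2, v0) -> 23. No state change.
Op 5: write(P1, v1, 134). refcount(pp1)=3>1 -> COPY to pp3. 4 ppages; refcounts: pp0:3 pp1:2 pp2:3 pp3:1
P0: v1 -> pp1 = 15
P1: v1 -> pp3 = 134
P2: v1 -> pp1 = 15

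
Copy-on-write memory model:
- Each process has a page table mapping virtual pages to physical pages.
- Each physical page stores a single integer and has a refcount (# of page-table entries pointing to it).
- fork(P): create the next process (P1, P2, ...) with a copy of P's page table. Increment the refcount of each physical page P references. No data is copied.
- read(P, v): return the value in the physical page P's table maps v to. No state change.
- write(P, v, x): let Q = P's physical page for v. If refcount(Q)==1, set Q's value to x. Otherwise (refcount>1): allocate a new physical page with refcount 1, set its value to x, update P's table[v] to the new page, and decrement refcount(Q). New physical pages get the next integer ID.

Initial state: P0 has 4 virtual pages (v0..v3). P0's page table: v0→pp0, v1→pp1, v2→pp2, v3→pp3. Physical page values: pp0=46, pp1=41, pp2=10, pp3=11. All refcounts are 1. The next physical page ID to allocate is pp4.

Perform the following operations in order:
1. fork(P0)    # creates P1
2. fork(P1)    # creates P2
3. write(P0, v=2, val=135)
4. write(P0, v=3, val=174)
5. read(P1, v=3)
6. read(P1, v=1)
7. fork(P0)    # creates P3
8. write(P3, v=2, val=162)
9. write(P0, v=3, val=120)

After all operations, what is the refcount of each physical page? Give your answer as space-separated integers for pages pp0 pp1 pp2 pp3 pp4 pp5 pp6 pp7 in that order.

Op 1: fork(P0) -> P1. 4 ppages; refcounts: pp0:2 pp1:2 pp2:2 pp3:2
Op 2: fork(P1) -> P2. 4 ppages; refcounts: pp0:3 pp1:3 pp2:3 pp3:3
Op 3: write(P0, v2, 135). refcount(pp2)=3>1 -> COPY to pp4. 5 ppages; refcounts: pp0:3 pp1:3 pp2:2 pp3:3 pp4:1
Op 4: write(P0, v3, 174). refcount(pp3)=3>1 -> COPY to pp5. 6 ppages; refcounts: pp0:3 pp1:3 pp2:2 pp3:2 pp4:1 pp5:1
Op 5: read(P1, v3) -> 11. No state change.
Op 6: read(P1, v1) -> 41. No state change.
Op 7: fork(P0) -> P3. 6 ppages; refcounts: pp0:4 pp1:4 pp2:2 pp3:2 pp4:2 pp5:2
Op 8: write(P3, v2, 162). refcount(pp4)=2>1 -> COPY to pp6. 7 ppages; refcounts: pp0:4 pp1:4 pp2:2 pp3:2 pp4:1 pp5:2 pp6:1
Op 9: write(P0, v3, 120). refcount(pp5)=2>1 -> COPY to pp7. 8 ppages; refcounts: pp0:4 pp1:4 pp2:2 pp3:2 pp4:1 pp5:1 pp6:1 pp7:1

Answer: 4 4 2 2 1 1 1 1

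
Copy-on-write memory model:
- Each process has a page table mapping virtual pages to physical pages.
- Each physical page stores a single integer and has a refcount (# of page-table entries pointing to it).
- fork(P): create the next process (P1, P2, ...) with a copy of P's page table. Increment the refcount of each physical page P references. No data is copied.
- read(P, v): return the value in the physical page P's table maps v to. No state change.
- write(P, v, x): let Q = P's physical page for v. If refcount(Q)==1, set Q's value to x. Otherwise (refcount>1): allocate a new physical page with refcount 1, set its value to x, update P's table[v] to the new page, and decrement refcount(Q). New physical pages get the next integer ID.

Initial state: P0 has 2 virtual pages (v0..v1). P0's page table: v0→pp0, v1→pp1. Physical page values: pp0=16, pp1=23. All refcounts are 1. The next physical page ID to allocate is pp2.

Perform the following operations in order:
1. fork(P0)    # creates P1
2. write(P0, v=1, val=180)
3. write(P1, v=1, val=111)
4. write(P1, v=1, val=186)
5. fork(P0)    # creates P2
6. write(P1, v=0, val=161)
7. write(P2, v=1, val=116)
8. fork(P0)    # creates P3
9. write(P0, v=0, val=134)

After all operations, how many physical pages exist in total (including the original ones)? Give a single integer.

Answer: 6

Derivation:
Op 1: fork(P0) -> P1. 2 ppages; refcounts: pp0:2 pp1:2
Op 2: write(P0, v1, 180). refcount(pp1)=2>1 -> COPY to pp2. 3 ppages; refcounts: pp0:2 pp1:1 pp2:1
Op 3: write(P1, v1, 111). refcount(pp1)=1 -> write in place. 3 ppages; refcounts: pp0:2 pp1:1 pp2:1
Op 4: write(P1, v1, 186). refcount(pp1)=1 -> write in place. 3 ppages; refcounts: pp0:2 pp1:1 pp2:1
Op 5: fork(P0) -> P2. 3 ppages; refcounts: pp0:3 pp1:1 pp2:2
Op 6: write(P1, v0, 161). refcount(pp0)=3>1 -> COPY to pp3. 4 ppages; refcounts: pp0:2 pp1:1 pp2:2 pp3:1
Op 7: write(P2, v1, 116). refcount(pp2)=2>1 -> COPY to pp4. 5 ppages; refcounts: pp0:2 pp1:1 pp2:1 pp3:1 pp4:1
Op 8: fork(P0) -> P3. 5 ppages; refcounts: pp0:3 pp1:1 pp2:2 pp3:1 pp4:1
Op 9: write(P0, v0, 134). refcount(pp0)=3>1 -> COPY to pp5. 6 ppages; refcounts: pp0:2 pp1:1 pp2:2 pp3:1 pp4:1 pp5:1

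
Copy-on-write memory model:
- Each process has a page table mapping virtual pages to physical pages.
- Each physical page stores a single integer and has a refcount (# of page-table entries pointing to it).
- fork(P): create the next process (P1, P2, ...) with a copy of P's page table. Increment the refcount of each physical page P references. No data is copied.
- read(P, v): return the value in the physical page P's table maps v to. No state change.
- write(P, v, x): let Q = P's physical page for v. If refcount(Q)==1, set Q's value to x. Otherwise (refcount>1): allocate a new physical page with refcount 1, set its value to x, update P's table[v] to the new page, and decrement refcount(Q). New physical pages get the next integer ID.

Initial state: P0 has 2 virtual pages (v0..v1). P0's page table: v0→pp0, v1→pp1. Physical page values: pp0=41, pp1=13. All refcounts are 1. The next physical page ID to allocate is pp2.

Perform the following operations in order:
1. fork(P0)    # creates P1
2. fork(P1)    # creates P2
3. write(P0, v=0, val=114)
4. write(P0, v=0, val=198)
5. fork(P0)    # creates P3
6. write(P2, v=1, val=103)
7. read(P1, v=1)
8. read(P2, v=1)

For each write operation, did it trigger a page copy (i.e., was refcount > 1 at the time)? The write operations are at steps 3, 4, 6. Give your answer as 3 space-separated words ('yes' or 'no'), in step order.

Op 1: fork(P0) -> P1. 2 ppages; refcounts: pp0:2 pp1:2
Op 2: fork(P1) -> P2. 2 ppages; refcounts: pp0:3 pp1:3
Op 3: write(P0, v0, 114). refcount(pp0)=3>1 -> COPY to pp2. 3 ppages; refcounts: pp0:2 pp1:3 pp2:1
Op 4: write(P0, v0, 198). refcount(pp2)=1 -> write in place. 3 ppages; refcounts: pp0:2 pp1:3 pp2:1
Op 5: fork(P0) -> P3. 3 ppages; refcounts: pp0:2 pp1:4 pp2:2
Op 6: write(P2, v1, 103). refcount(pp1)=4>1 -> COPY to pp3. 4 ppages; refcounts: pp0:2 pp1:3 pp2:2 pp3:1
Op 7: read(P1, v1) -> 13. No state change.
Op 8: read(P2, v1) -> 103. No state change.

yes no yes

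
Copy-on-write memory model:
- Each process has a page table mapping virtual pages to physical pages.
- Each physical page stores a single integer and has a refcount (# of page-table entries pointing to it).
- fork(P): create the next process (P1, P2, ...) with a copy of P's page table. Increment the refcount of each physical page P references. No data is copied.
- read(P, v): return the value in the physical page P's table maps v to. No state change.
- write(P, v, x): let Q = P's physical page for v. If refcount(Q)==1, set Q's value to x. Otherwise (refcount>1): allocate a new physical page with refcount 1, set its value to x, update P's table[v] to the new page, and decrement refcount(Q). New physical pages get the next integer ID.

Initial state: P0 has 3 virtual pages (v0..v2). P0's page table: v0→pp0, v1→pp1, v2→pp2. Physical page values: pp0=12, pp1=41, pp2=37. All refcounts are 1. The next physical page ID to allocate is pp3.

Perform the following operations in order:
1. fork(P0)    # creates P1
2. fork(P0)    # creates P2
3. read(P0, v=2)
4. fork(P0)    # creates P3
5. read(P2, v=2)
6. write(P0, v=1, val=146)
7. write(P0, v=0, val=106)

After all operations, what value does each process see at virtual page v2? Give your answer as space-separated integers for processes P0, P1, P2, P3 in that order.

Op 1: fork(P0) -> P1. 3 ppages; refcounts: pp0:2 pp1:2 pp2:2
Op 2: fork(P0) -> P2. 3 ppages; refcounts: pp0:3 pp1:3 pp2:3
Op 3: read(P0, v2) -> 37. No state change.
Op 4: fork(P0) -> P3. 3 ppages; refcounts: pp0:4 pp1:4 pp2:4
Op 5: read(P2, v2) -> 37. No state change.
Op 6: write(P0, v1, 146). refcount(pp1)=4>1 -> COPY to pp3. 4 ppages; refcounts: pp0:4 pp1:3 pp2:4 pp3:1
Op 7: write(P0, v0, 106). refcount(pp0)=4>1 -> COPY to pp4. 5 ppages; refcounts: pp0:3 pp1:3 pp2:4 pp3:1 pp4:1
P0: v2 -> pp2 = 37
P1: v2 -> pp2 = 37
P2: v2 -> pp2 = 37
P3: v2 -> pp2 = 37

Answer: 37 37 37 37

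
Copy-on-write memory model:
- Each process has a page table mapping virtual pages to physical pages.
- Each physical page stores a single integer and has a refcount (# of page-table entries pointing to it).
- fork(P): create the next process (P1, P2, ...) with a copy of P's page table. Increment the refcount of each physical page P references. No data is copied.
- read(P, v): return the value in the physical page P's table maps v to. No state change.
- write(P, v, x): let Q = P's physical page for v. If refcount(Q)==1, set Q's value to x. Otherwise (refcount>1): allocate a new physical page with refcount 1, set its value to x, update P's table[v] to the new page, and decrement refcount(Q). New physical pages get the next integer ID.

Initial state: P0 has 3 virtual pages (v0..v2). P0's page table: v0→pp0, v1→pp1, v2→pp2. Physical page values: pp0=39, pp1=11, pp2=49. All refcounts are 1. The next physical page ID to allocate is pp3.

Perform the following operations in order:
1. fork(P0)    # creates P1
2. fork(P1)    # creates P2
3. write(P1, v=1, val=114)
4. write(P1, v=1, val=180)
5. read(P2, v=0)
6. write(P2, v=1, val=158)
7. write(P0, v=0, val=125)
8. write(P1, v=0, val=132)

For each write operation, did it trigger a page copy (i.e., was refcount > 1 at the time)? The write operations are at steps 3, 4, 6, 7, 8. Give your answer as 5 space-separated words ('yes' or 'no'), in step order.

Op 1: fork(P0) -> P1. 3 ppages; refcounts: pp0:2 pp1:2 pp2:2
Op 2: fork(P1) -> P2. 3 ppages; refcounts: pp0:3 pp1:3 pp2:3
Op 3: write(P1, v1, 114). refcount(pp1)=3>1 -> COPY to pp3. 4 ppages; refcounts: pp0:3 pp1:2 pp2:3 pp3:1
Op 4: write(P1, v1, 180). refcount(pp3)=1 -> write in place. 4 ppages; refcounts: pp0:3 pp1:2 pp2:3 pp3:1
Op 5: read(P2, v0) -> 39. No state change.
Op 6: write(P2, v1, 158). refcount(pp1)=2>1 -> COPY to pp4. 5 ppages; refcounts: pp0:3 pp1:1 pp2:3 pp3:1 pp4:1
Op 7: write(P0, v0, 125). refcount(pp0)=3>1 -> COPY to pp5. 6 ppages; refcounts: pp0:2 pp1:1 pp2:3 pp3:1 pp4:1 pp5:1
Op 8: write(P1, v0, 132). refcount(pp0)=2>1 -> COPY to pp6. 7 ppages; refcounts: pp0:1 pp1:1 pp2:3 pp3:1 pp4:1 pp5:1 pp6:1

yes no yes yes yes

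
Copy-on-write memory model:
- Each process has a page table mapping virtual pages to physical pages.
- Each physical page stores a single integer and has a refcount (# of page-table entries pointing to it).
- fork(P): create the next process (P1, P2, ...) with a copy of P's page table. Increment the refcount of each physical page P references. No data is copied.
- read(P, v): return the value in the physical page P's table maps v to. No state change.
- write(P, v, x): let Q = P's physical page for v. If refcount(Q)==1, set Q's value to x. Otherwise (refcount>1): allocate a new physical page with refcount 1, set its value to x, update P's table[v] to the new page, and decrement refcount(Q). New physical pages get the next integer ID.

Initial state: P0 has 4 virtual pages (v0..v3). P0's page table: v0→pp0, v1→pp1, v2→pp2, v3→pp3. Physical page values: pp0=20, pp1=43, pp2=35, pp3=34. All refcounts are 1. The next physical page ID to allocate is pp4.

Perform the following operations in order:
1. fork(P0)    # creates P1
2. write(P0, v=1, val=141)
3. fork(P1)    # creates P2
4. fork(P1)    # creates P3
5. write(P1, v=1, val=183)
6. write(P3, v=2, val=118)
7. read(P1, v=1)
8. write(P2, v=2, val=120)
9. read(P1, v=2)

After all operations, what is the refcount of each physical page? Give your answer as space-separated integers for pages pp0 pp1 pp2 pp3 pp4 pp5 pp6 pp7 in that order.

Op 1: fork(P0) -> P1. 4 ppages; refcounts: pp0:2 pp1:2 pp2:2 pp3:2
Op 2: write(P0, v1, 141). refcount(pp1)=2>1 -> COPY to pp4. 5 ppages; refcounts: pp0:2 pp1:1 pp2:2 pp3:2 pp4:1
Op 3: fork(P1) -> P2. 5 ppages; refcounts: pp0:3 pp1:2 pp2:3 pp3:3 pp4:1
Op 4: fork(P1) -> P3. 5 ppages; refcounts: pp0:4 pp1:3 pp2:4 pp3:4 pp4:1
Op 5: write(P1, v1, 183). refcount(pp1)=3>1 -> COPY to pp5. 6 ppages; refcounts: pp0:4 pp1:2 pp2:4 pp3:4 pp4:1 pp5:1
Op 6: write(P3, v2, 118). refcount(pp2)=4>1 -> COPY to pp6. 7 ppages; refcounts: pp0:4 pp1:2 pp2:3 pp3:4 pp4:1 pp5:1 pp6:1
Op 7: read(P1, v1) -> 183. No state change.
Op 8: write(P2, v2, 120). refcount(pp2)=3>1 -> COPY to pp7. 8 ppages; refcounts: pp0:4 pp1:2 pp2:2 pp3:4 pp4:1 pp5:1 pp6:1 pp7:1
Op 9: read(P1, v2) -> 35. No state change.

Answer: 4 2 2 4 1 1 1 1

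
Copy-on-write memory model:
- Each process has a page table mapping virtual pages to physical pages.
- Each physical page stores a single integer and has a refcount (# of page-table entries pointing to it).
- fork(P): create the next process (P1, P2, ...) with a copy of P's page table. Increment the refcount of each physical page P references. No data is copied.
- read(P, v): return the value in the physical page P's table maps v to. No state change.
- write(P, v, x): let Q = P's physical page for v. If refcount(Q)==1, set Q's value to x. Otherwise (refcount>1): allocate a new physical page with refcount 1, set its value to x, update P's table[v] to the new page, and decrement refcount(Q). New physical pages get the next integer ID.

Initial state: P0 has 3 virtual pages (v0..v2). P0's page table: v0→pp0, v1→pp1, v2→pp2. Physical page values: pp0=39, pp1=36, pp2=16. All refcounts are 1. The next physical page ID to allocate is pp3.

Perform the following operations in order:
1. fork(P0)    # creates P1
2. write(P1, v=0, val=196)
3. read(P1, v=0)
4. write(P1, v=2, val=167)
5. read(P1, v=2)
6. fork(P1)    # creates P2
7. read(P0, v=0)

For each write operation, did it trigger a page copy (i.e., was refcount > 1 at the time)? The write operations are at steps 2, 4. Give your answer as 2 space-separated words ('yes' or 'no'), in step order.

Op 1: fork(P0) -> P1. 3 ppages; refcounts: pp0:2 pp1:2 pp2:2
Op 2: write(P1, v0, 196). refcount(pp0)=2>1 -> COPY to pp3. 4 ppages; refcounts: pp0:1 pp1:2 pp2:2 pp3:1
Op 3: read(P1, v0) -> 196. No state change.
Op 4: write(P1, v2, 167). refcount(pp2)=2>1 -> COPY to pp4. 5 ppages; refcounts: pp0:1 pp1:2 pp2:1 pp3:1 pp4:1
Op 5: read(P1, v2) -> 167. No state change.
Op 6: fork(P1) -> P2. 5 ppages; refcounts: pp0:1 pp1:3 pp2:1 pp3:2 pp4:2
Op 7: read(P0, v0) -> 39. No state change.

yes yes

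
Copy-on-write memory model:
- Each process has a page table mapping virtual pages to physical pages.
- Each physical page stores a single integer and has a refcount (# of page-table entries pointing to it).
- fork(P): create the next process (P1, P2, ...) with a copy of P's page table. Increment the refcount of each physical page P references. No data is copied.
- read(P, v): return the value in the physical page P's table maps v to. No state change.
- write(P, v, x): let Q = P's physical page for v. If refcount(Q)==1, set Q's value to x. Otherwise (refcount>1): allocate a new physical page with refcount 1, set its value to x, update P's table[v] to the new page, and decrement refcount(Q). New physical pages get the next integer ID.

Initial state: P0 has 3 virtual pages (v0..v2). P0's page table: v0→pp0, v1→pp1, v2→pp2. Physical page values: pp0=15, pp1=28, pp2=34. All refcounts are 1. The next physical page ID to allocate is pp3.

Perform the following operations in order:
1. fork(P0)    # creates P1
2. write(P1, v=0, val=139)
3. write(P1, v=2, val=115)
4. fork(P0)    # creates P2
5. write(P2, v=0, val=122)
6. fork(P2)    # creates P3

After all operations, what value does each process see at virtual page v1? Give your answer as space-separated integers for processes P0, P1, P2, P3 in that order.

Answer: 28 28 28 28

Derivation:
Op 1: fork(P0) -> P1. 3 ppages; refcounts: pp0:2 pp1:2 pp2:2
Op 2: write(P1, v0, 139). refcount(pp0)=2>1 -> COPY to pp3. 4 ppages; refcounts: pp0:1 pp1:2 pp2:2 pp3:1
Op 3: write(P1, v2, 115). refcount(pp2)=2>1 -> COPY to pp4. 5 ppages; refcounts: pp0:1 pp1:2 pp2:1 pp3:1 pp4:1
Op 4: fork(P0) -> P2. 5 ppages; refcounts: pp0:2 pp1:3 pp2:2 pp3:1 pp4:1
Op 5: write(P2, v0, 122). refcount(pp0)=2>1 -> COPY to pp5. 6 ppages; refcounts: pp0:1 pp1:3 pp2:2 pp3:1 pp4:1 pp5:1
Op 6: fork(P2) -> P3. 6 ppages; refcounts: pp0:1 pp1:4 pp2:3 pp3:1 pp4:1 pp5:2
P0: v1 -> pp1 = 28
P1: v1 -> pp1 = 28
P2: v1 -> pp1 = 28
P3: v1 -> pp1 = 28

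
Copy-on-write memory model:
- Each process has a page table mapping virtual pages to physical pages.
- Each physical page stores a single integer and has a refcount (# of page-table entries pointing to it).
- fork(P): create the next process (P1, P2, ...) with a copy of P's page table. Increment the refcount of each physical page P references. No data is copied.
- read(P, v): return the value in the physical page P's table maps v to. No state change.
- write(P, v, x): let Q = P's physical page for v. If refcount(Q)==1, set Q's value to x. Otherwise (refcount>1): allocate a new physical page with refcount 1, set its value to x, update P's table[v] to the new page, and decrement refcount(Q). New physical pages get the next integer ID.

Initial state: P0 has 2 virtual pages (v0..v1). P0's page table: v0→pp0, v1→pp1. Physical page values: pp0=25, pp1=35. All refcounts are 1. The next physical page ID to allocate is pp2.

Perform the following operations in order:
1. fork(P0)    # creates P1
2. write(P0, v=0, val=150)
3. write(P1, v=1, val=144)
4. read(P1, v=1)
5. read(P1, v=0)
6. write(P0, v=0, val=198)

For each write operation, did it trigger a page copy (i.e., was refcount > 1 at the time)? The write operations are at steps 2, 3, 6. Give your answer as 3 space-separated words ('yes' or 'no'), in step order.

Op 1: fork(P0) -> P1. 2 ppages; refcounts: pp0:2 pp1:2
Op 2: write(P0, v0, 150). refcount(pp0)=2>1 -> COPY to pp2. 3 ppages; refcounts: pp0:1 pp1:2 pp2:1
Op 3: write(P1, v1, 144). refcount(pp1)=2>1 -> COPY to pp3. 4 ppages; refcounts: pp0:1 pp1:1 pp2:1 pp3:1
Op 4: read(P1, v1) -> 144. No state change.
Op 5: read(P1, v0) -> 25. No state change.
Op 6: write(P0, v0, 198). refcount(pp2)=1 -> write in place. 4 ppages; refcounts: pp0:1 pp1:1 pp2:1 pp3:1

yes yes no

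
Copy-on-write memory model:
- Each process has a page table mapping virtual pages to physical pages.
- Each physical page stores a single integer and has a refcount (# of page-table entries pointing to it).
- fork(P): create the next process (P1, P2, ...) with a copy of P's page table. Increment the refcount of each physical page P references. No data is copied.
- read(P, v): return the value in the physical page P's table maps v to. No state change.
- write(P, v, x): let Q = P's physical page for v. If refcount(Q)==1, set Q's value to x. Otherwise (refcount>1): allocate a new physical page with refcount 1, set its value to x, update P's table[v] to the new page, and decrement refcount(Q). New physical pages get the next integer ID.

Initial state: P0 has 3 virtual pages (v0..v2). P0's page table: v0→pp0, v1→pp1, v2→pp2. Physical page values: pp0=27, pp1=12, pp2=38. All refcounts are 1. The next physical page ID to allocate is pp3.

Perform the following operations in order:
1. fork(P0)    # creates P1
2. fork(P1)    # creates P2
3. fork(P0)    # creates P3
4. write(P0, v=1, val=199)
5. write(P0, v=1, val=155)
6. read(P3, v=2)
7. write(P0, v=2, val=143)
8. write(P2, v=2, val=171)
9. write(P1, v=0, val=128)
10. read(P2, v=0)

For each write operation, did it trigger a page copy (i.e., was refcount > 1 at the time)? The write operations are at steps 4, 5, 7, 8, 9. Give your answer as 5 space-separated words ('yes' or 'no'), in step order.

Op 1: fork(P0) -> P1. 3 ppages; refcounts: pp0:2 pp1:2 pp2:2
Op 2: fork(P1) -> P2. 3 ppages; refcounts: pp0:3 pp1:3 pp2:3
Op 3: fork(P0) -> P3. 3 ppages; refcounts: pp0:4 pp1:4 pp2:4
Op 4: write(P0, v1, 199). refcount(pp1)=4>1 -> COPY to pp3. 4 ppages; refcounts: pp0:4 pp1:3 pp2:4 pp3:1
Op 5: write(P0, v1, 155). refcount(pp3)=1 -> write in place. 4 ppages; refcounts: pp0:4 pp1:3 pp2:4 pp3:1
Op 6: read(P3, v2) -> 38. No state change.
Op 7: write(P0, v2, 143). refcount(pp2)=4>1 -> COPY to pp4. 5 ppages; refcounts: pp0:4 pp1:3 pp2:3 pp3:1 pp4:1
Op 8: write(P2, v2, 171). refcount(pp2)=3>1 -> COPY to pp5. 6 ppages; refcounts: pp0:4 pp1:3 pp2:2 pp3:1 pp4:1 pp5:1
Op 9: write(P1, v0, 128). refcount(pp0)=4>1 -> COPY to pp6. 7 ppages; refcounts: pp0:3 pp1:3 pp2:2 pp3:1 pp4:1 pp5:1 pp6:1
Op 10: read(P2, v0) -> 27. No state change.

yes no yes yes yes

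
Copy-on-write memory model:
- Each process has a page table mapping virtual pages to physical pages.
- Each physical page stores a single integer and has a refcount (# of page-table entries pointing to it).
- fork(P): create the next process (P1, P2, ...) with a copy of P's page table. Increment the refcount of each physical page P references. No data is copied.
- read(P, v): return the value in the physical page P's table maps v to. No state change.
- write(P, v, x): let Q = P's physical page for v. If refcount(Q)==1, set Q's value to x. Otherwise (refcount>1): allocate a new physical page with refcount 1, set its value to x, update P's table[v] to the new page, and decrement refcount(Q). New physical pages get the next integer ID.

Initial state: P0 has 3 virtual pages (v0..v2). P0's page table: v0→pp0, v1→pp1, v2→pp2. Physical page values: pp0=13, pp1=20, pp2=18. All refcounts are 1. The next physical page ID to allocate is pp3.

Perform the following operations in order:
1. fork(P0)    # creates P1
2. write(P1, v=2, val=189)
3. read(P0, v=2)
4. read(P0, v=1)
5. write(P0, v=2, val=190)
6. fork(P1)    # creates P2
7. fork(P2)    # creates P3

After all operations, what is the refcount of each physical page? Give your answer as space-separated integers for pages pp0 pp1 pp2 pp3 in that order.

Op 1: fork(P0) -> P1. 3 ppages; refcounts: pp0:2 pp1:2 pp2:2
Op 2: write(P1, v2, 189). refcount(pp2)=2>1 -> COPY to pp3. 4 ppages; refcounts: pp0:2 pp1:2 pp2:1 pp3:1
Op 3: read(P0, v2) -> 18. No state change.
Op 4: read(P0, v1) -> 20. No state change.
Op 5: write(P0, v2, 190). refcount(pp2)=1 -> write in place. 4 ppages; refcounts: pp0:2 pp1:2 pp2:1 pp3:1
Op 6: fork(P1) -> P2. 4 ppages; refcounts: pp0:3 pp1:3 pp2:1 pp3:2
Op 7: fork(P2) -> P3. 4 ppages; refcounts: pp0:4 pp1:4 pp2:1 pp3:3

Answer: 4 4 1 3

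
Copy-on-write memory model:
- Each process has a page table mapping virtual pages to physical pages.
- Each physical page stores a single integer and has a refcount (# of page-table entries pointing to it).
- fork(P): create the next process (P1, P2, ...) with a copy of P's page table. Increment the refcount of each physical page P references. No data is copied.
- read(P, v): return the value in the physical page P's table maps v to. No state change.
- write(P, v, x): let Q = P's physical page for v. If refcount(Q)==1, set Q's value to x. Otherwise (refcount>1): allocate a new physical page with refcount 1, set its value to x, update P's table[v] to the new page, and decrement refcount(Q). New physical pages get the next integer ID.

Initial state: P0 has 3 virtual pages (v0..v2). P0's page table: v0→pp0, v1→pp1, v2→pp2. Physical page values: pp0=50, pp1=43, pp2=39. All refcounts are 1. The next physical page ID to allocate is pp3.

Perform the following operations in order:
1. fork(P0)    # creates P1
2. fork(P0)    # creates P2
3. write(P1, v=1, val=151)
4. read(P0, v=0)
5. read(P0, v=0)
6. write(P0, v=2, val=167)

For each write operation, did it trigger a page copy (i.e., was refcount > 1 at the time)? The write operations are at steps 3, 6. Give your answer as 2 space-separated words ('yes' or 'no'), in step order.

Op 1: fork(P0) -> P1. 3 ppages; refcounts: pp0:2 pp1:2 pp2:2
Op 2: fork(P0) -> P2. 3 ppages; refcounts: pp0:3 pp1:3 pp2:3
Op 3: write(P1, v1, 151). refcount(pp1)=3>1 -> COPY to pp3. 4 ppages; refcounts: pp0:3 pp1:2 pp2:3 pp3:1
Op 4: read(P0, v0) -> 50. No state change.
Op 5: read(P0, v0) -> 50. No state change.
Op 6: write(P0, v2, 167). refcount(pp2)=3>1 -> COPY to pp4. 5 ppages; refcounts: pp0:3 pp1:2 pp2:2 pp3:1 pp4:1

yes yes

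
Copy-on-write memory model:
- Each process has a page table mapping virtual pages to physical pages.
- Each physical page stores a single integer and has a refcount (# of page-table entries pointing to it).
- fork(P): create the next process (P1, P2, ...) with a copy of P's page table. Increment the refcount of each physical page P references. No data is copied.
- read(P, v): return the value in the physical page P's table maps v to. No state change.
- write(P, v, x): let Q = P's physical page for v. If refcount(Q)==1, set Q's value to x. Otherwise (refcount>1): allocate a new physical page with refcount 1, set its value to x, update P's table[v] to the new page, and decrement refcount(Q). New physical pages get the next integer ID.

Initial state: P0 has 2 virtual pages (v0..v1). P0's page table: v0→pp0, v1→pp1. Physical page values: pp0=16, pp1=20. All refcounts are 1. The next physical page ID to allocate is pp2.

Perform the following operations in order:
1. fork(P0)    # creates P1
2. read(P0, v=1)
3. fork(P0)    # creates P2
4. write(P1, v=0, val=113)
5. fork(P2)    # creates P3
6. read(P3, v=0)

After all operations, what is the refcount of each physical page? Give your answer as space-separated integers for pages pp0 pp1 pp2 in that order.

Op 1: fork(P0) -> P1. 2 ppages; refcounts: pp0:2 pp1:2
Op 2: read(P0, v1) -> 20. No state change.
Op 3: fork(P0) -> P2. 2 ppages; refcounts: pp0:3 pp1:3
Op 4: write(P1, v0, 113). refcount(pp0)=3>1 -> COPY to pp2. 3 ppages; refcounts: pp0:2 pp1:3 pp2:1
Op 5: fork(P2) -> P3. 3 ppages; refcounts: pp0:3 pp1:4 pp2:1
Op 6: read(P3, v0) -> 16. No state change.

Answer: 3 4 1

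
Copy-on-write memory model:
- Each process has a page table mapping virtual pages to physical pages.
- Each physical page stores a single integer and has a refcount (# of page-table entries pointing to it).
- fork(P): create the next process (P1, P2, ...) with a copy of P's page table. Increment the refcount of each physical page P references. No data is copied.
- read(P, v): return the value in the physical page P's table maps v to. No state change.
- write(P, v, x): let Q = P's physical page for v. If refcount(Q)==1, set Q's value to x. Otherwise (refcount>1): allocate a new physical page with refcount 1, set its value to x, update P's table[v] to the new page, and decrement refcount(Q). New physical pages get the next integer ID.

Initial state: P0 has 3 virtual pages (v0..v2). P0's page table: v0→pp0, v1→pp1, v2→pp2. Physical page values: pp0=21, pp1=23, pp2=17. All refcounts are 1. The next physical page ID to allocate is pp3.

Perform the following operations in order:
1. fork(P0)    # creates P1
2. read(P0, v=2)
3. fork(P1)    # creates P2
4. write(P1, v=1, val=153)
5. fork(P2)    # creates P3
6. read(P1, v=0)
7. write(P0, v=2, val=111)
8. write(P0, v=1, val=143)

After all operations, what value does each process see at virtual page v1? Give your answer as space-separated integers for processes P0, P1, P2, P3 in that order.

Answer: 143 153 23 23

Derivation:
Op 1: fork(P0) -> P1. 3 ppages; refcounts: pp0:2 pp1:2 pp2:2
Op 2: read(P0, v2) -> 17. No state change.
Op 3: fork(P1) -> P2. 3 ppages; refcounts: pp0:3 pp1:3 pp2:3
Op 4: write(P1, v1, 153). refcount(pp1)=3>1 -> COPY to pp3. 4 ppages; refcounts: pp0:3 pp1:2 pp2:3 pp3:1
Op 5: fork(P2) -> P3. 4 ppages; refcounts: pp0:4 pp1:3 pp2:4 pp3:1
Op 6: read(P1, v0) -> 21. No state change.
Op 7: write(P0, v2, 111). refcount(pp2)=4>1 -> COPY to pp4. 5 ppages; refcounts: pp0:4 pp1:3 pp2:3 pp3:1 pp4:1
Op 8: write(P0, v1, 143). refcount(pp1)=3>1 -> COPY to pp5. 6 ppages; refcounts: pp0:4 pp1:2 pp2:3 pp3:1 pp4:1 pp5:1
P0: v1 -> pp5 = 143
P1: v1 -> pp3 = 153
P2: v1 -> pp1 = 23
P3: v1 -> pp1 = 23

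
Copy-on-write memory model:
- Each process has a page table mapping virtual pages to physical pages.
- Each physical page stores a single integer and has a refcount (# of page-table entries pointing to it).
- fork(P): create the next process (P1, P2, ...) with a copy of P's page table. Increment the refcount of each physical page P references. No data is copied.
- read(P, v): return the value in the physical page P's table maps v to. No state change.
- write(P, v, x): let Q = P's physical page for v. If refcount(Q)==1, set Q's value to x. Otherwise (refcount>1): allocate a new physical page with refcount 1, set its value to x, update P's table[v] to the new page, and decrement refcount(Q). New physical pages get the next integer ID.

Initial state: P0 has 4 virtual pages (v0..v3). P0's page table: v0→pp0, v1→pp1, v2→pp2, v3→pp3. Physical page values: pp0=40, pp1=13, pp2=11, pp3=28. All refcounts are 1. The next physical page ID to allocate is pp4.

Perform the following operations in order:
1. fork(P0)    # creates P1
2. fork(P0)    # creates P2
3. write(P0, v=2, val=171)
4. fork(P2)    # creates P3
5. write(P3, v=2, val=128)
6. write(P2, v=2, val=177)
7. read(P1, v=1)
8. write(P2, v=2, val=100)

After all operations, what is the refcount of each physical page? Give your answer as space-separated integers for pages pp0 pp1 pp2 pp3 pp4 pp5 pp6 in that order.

Answer: 4 4 1 4 1 1 1

Derivation:
Op 1: fork(P0) -> P1. 4 ppages; refcounts: pp0:2 pp1:2 pp2:2 pp3:2
Op 2: fork(P0) -> P2. 4 ppages; refcounts: pp0:3 pp1:3 pp2:3 pp3:3
Op 3: write(P0, v2, 171). refcount(pp2)=3>1 -> COPY to pp4. 5 ppages; refcounts: pp0:3 pp1:3 pp2:2 pp3:3 pp4:1
Op 4: fork(P2) -> P3. 5 ppages; refcounts: pp0:4 pp1:4 pp2:3 pp3:4 pp4:1
Op 5: write(P3, v2, 128). refcount(pp2)=3>1 -> COPY to pp5. 6 ppages; refcounts: pp0:4 pp1:4 pp2:2 pp3:4 pp4:1 pp5:1
Op 6: write(P2, v2, 177). refcount(pp2)=2>1 -> COPY to pp6. 7 ppages; refcounts: pp0:4 pp1:4 pp2:1 pp3:4 pp4:1 pp5:1 pp6:1
Op 7: read(P1, v1) -> 13. No state change.
Op 8: write(P2, v2, 100). refcount(pp6)=1 -> write in place. 7 ppages; refcounts: pp0:4 pp1:4 pp2:1 pp3:4 pp4:1 pp5:1 pp6:1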